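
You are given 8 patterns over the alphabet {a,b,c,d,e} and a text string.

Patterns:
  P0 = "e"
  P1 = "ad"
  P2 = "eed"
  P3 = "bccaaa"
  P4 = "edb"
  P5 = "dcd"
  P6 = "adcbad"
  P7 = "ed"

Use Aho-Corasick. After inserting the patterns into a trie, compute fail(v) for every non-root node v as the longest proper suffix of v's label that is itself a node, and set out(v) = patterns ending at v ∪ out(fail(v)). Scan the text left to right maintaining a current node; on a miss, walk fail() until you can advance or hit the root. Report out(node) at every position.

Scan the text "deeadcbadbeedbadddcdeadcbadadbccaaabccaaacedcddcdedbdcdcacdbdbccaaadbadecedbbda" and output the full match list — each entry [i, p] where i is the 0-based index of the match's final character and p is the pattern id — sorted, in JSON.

Build:
Trie (insert patterns):
  n0 'ε': a→2 b→6 d→14 e→1
  n1 'e': d→12 e→4  [P0 ends]
  n2 'a': d→3
  n3 'ad': c→17  [P1 ends]
  n4 'ee': d→5
  n5 'eed': ·  [P2 ends]
  n6 'b': c→7
  n7 'bc': c→8
  n8 'bcc': a→9
  n9 'bcca': a→10
  n10 'bccaa': a→11
  n11 'bccaaa': ·  [P3 ends]
  n12 'ed': b→13  [P7 ends]
  n13 'edb': ·  [P4 ends]
  n14 'd': c→15
  n15 'dc': d→16
  n16 'dcd': ·  [P5 ends]
  n17 'adc': b→18
  n18 'adcb': a→19
  n19 'adcba': d→20
  n20 'adcbad': ·  [P6 ends]

Failure links (BFS by depth):
  n1('e'): parent n0 fail=0; on 'e' 0 → fail=0;  out {0}∪∅={0}
  n2('a'): parent n0 fail=0; on 'a' 0 → fail=0;  out ∅∪∅=∅
  n6('b'): parent n0 fail=0; on 'b' 0 → fail=0;  out ∅∪∅=∅
  n14('d'): parent n0 fail=0; on 'd' 0 → fail=0;  out ∅∪∅=∅
  n3('ad'): parent n2 fail=0; on 'd' 0 → fail=14;  out {1}∪∅={1}
  n4('ee'): parent n1 fail=0; on 'e' 0 → fail=1;  out ∅∪{0}={0}
  n7('bc'): parent n6 fail=0; on 'c' 0 → fail=0;  out ∅∪∅=∅
  n12('ed'): parent n1 fail=0; on 'd' 0 → fail=14;  out {7}∪∅={7}
  n15('dc'): parent n14 fail=0; on 'c' 0 → fail=0;  out ∅∪∅=∅
  n5('eed'): parent n4 fail=1; on 'd' 1 → fail=12;  out {2}∪{7}={2,7}
  n8('bcc'): parent n7 fail=0; on 'c' 0 → fail=0;  out ∅∪∅=∅
  n13('edb'): parent n12 fail=14; on 'b' 14→0 → fail=6;  out {4}∪∅={4}
  n16('dcd'): parent n15 fail=0; on 'd' 0 → fail=14;  out {5}∪∅={5}
  n17('adc'): parent n3 fail=14; on 'c' 14 → fail=15;  out ∅∪∅=∅
  n9('bcca'): parent n8 fail=0; on 'a' 0 → fail=2;  out ∅∪∅=∅
  n18('adcb'): parent n17 fail=15; on 'b' 15→0 → fail=6;  out ∅∪∅=∅
  n10('bccaa'): parent n9 fail=2; on 'a' 2→0 → fail=2;  out ∅∪∅=∅
  n19('adcba'): parent n18 fail=6; on 'a' 6→0 → fail=2;  out ∅∪∅=∅
  n11('bccaaa'): parent n10 fail=2; on 'a' 2→0 → fail=2;  out {3}∪∅={3}
  n20('adcbad'): parent n19 fail=2; on 'd' 2 → fail=3;  out {6}∪{1}={1,6}

Text stream:
[0] read 'd'  n0⇒n14
[1] read 'e'  n14⇒n1 (fail-walked)  ** P0@[1:1]
[2] read 'e'  n1⇒n4  ** P0@[2:2]
[3] read 'a'  n4⇒n2 (fail-walked)
[4] read 'd'  n2⇒n3  ** P1@[3:4]
[5] read 'c'  n3⇒n17
[6] read 'b'  n17⇒n18
[7] read 'a'  n18⇒n19
[8] read 'd'  n19⇒n20  ** P1@[7:8],P6@[3:8]
[9] read 'b'  n20⇒n6 (fail-walked)
[10] read 'e'  n6⇒n1 (fail-walked)  ** P0@[10:10]
[11] read 'e'  n1⇒n4  ** P0@[11:11]
[12] read 'd'  n4⇒n5  ** P2@[10:12],P7@[11:12]
[13] read 'b'  n5⇒n13 (fail-walked)  ** P4@[11:13]
[14] read 'a'  n13⇒n2 (fail-walked)
[15] read 'd'  n2⇒n3  ** P1@[14:15]
[16] read 'd'  n3⇒n14 (fail-walked)
[17] read 'd'  n14⇒n14 (fail-walked)
[18] read 'c'  n14⇒n15
[19] read 'd'  n15⇒n16  ** P5@[17:19]
[20] read 'e'  n16⇒n1 (fail-walked)  ** P0@[20:20]
[21] read 'a'  n1⇒n2 (fail-walked)
[22] read 'd'  n2⇒n3  ** P1@[21:22]
[23] read 'c'  n3⇒n17
[24] read 'b'  n17⇒n18
[25] read 'a'  n18⇒n19
[26] read 'd'  n19⇒n20  ** P1@[25:26],P6@[21:26]
[27] read 'a'  n20⇒n2 (fail-walked)
[28] read 'd'  n2⇒n3  ** P1@[27:28]
[29] read 'b'  n3⇒n6 (fail-walked)
[30] read 'c'  n6⇒n7
[31] read 'c'  n7⇒n8
[32] read 'a'  n8⇒n9
[33] read 'a'  n9⇒n10
[34] read 'a'  n10⇒n11  ** P3@[29:34]
[35] read 'b'  n11⇒n6 (fail-walked)
[36] read 'c'  n6⇒n7
[37] read 'c'  n7⇒n8
[38] read 'a'  n8⇒n9
[39] read 'a'  n9⇒n10
[40] read 'a'  n10⇒n11  ** P3@[35:40]
[41] read 'c'  n11⇒n0 (fail-walked)
[42] read 'e'  n0⇒n1  ** P0@[42:42]
[43] read 'd'  n1⇒n12  ** P7@[42:43]
[44] read 'c'  n12⇒n15 (fail-walked)
[45] read 'd'  n15⇒n16  ** P5@[43:45]
[46] read 'd'  n16⇒n14 (fail-walked)
[47] read 'c'  n14⇒n15
[48] read 'd'  n15⇒n16  ** P5@[46:48]
[49] read 'e'  n16⇒n1 (fail-walked)  ** P0@[49:49]
[50] read 'd'  n1⇒n12  ** P7@[49:50]
[51] read 'b'  n12⇒n13  ** P4@[49:51]
[52] read 'd'  n13⇒n14 (fail-walked)
[53] read 'c'  n14⇒n15
[54] read 'd'  n15⇒n16  ** P5@[52:54]
[55] read 'c'  n16⇒n15 (fail-walked)
[56] read 'a'  n15⇒n2 (fail-walked)
[57] read 'c'  n2⇒n0 (fail-walked)
[58] read 'd'  n0⇒n14
[59] read 'b'  n14⇒n6 (fail-walked)
[60] read 'd'  n6⇒n14 (fail-walked)
[61] read 'b'  n14⇒n6 (fail-walked)
[62] read 'c'  n6⇒n7
[63] read 'c'  n7⇒n8
[64] read 'a'  n8⇒n9
[65] read 'a'  n9⇒n10
[66] read 'a'  n10⇒n11  ** P3@[61:66]
[67] read 'd'  n11⇒n3 (fail-walked)  ** P1@[66:67]
[68] read 'b'  n3⇒n6 (fail-walked)
[69] read 'a'  n6⇒n2 (fail-walked)
[70] read 'd'  n2⇒n3  ** P1@[69:70]
[71] read 'e'  n3⇒n1 (fail-walked)  ** P0@[71:71]
[72] read 'c'  n1⇒n0 (fail-walked)
[73] read 'e'  n0⇒n1  ** P0@[73:73]
[74] read 'd'  n1⇒n12  ** P7@[73:74]
[75] read 'b'  n12⇒n13  ** P4@[73:75]
[76] read 'b'  n13⇒n6 (fail-walked)
[77] read 'd'  n6⇒n14 (fail-walked)
[78] read 'a'  n14⇒n2 (fail-walked)

Matches: [[1,0],[2,0],[4,1],[8,1],[8,6],[10,0],[11,0],[12,2],[12,7],[13,4],[15,1],[19,5],[20,0],[22,1],[26,1],[26,6],[28,1],[34,3],[40,3],[42,0],[43,7],[45,5],[48,5],[49,0],[50,7],[51,4],[54,5],[66,3],[67,1],[70,1],[71,0],[73,0],[74,7],[75,4]]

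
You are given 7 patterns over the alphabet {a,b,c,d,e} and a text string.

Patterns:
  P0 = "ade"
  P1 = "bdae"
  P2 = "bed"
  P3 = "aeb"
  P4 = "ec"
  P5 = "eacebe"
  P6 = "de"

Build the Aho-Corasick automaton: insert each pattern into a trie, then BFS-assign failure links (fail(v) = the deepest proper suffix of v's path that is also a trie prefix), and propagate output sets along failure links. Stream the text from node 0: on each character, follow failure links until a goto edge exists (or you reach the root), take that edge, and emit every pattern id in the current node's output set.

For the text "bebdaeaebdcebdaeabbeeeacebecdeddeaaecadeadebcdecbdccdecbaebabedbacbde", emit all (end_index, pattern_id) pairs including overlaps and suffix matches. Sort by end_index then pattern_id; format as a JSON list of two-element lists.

Construct AC machine:
Trie (insert patterns):
  0='ε' goto a→1 b→4 d→19 e→12
  1='a' goto d→2 e→10
  2='ad' goto e→3
  3='ade' goto ·  [P0 ends]
  4='b' goto d→5 e→8
  5='bd' goto a→6
  6='bda' goto e→7
  7='bdae' goto ·  [P1 ends]
  8='be' goto d→9
  9='bed' goto ·  [P2 ends]
  10='ae' goto b→11
  11='aeb' goto ·  [P3 ends]
  12='e' goto a→14 c→13
  13='ec' goto ·  [P4 ends]
  14='ea' goto c→15
  15='eac' goto e→16
  16='eace' goto b→17
  17='eaceb' goto e→18
  18='eacebe' goto ·  [P5 ends]
  19='d' goto e→20
  20='de' goto ·  [P6 ends]

Failure links (BFS by depth):
  n1('a'): parent n0 fail=0; on 'a' 0 → fail=0;  out ∅∪∅=∅
  n4('b'): parent n0 fail=0; on 'b' 0 → fail=0;  out ∅∪∅=∅
  n12('e'): parent n0 fail=0; on 'e' 0 → fail=0;  out ∅∪∅=∅
  n19('d'): parent n0 fail=0; on 'd' 0 → fail=0;  out ∅∪∅=∅
  n2('ad'): parent n1 fail=0; on 'd' 0 → fail=19;  out ∅∪∅=∅
  n5('bd'): parent n4 fail=0; on 'd' 0 → fail=19;  out ∅∪∅=∅
  n8('be'): parent n4 fail=0; on 'e' 0 → fail=12;  out ∅∪∅=∅
  n10('ae'): parent n1 fail=0; on 'e' 0 → fail=12;  out ∅∪∅=∅
  n13('ec'): parent n12 fail=0; on 'c' 0 → fail=0;  out {4}∪∅={4}
  n14('ea'): parent n12 fail=0; on 'a' 0 → fail=1;  out ∅∪∅=∅
  n20('de'): parent n19 fail=0; on 'e' 0 → fail=12;  out {6}∪∅={6}
  n3('ade'): parent n2 fail=19; on 'e' 19 → fail=20;  out {0}∪{6}={0,6}
  n6('bda'): parent n5 fail=19; on 'a' 19→0 → fail=1;  out ∅∪∅=∅
  n9('bed'): parent n8 fail=12; on 'd' 12→0 → fail=19;  out {2}∪∅={2}
  n11('aeb'): parent n10 fail=12; on 'b' 12→0 → fail=4;  out {3}∪∅={3}
  n15('eac'): parent n14 fail=1; on 'c' 1→0 → fail=0;  out ∅∪∅=∅
  n7('bdae'): parent n6 fail=1; on 'e' 1 → fail=10;  out {1}∪∅={1}
  n16('eace'): parent n15 fail=0; on 'e' 0 → fail=12;  out ∅∪∅=∅
  n17('eaceb'): parent n16 fail=12; on 'b' 12→0 → fail=4;  out ∅∪∅=∅
  n18('eacebe'): parent n17 fail=4; on 'e' 4 → fail=8;  out {5}∪∅={5}

Scan:
i=0 'b': node 0→4
i=1 'e': node 4→8
i=2 'b': node 8→4 (via fail)
i=3 'd': node 4→5
i=4 'a': node 5→6
i=5 'e': node 6→7  ** P1@[2:5]
i=6 'a': node 7→14 (via fail)
i=7 'e': node 14→10 (via fail)
i=8 'b': node 10→11  ** P3@[6:8]
i=9 'd': node 11→5 (via fail)
i=10 'c': node 5→0 (via fail)
i=11 'e': node 0→12
i=12 'b': node 12→4 (via fail)
i=13 'd': node 4→5
i=14 'a': node 5→6
i=15 'e': node 6→7  ** P1@[12:15]
i=16 'a': node 7→14 (via fail)
i=17 'b': node 14→4 (via fail)
i=18 'b': node 4→4 (via fail)
i=19 'e': node 4→8
i=20 'e': node 8→12 (via fail)
i=21 'e': node 12→12 (via fail)
i=22 'a': node 12→14
i=23 'c': node 14→15
i=24 'e': node 15→16
i=25 'b': node 16→17
i=26 'e': node 17→18  ** P5@[21:26]
i=27 'c': node 18→13 (via fail)  ** P4@[26:27]
i=28 'd': node 13→19 (via fail)
i=29 'e': node 19→20  ** P6@[28:29]
i=30 'd': node 20→19 (via fail)
i=31 'd': node 19→19 (via fail)
i=32 'e': node 19→20  ** P6@[31:32]
i=33 'a': node 20→14 (via fail)
i=34 'a': node 14→1 (via fail)
i=35 'e': node 1→10
i=36 'c': node 10→13 (via fail)  ** P4@[35:36]
i=37 'a': node 13→1 (via fail)
i=38 'd': node 1→2
i=39 'e': node 2→3  ** P0@[37:39],P6@[38:39]
i=40 'a': node 3→14 (via fail)
i=41 'd': node 14→2 (via fail)
i=42 'e': node 2→3  ** P0@[40:42],P6@[41:42]
i=43 'b': node 3→4 (via fail)
i=44 'c': node 4→0 (via fail)
i=45 'd': node 0→19
i=46 'e': node 19→20  ** P6@[45:46]
i=47 'c': node 20→13 (via fail)  ** P4@[46:47]
i=48 'b': node 13→4 (via fail)
i=49 'd': node 4→5
i=50 'c': node 5→0 (via fail)
i=51 'c': node 0→0
i=52 'd': node 0→19
i=53 'e': node 19→20  ** P6@[52:53]
i=54 'c': node 20→13 (via fail)  ** P4@[53:54]
i=55 'b': node 13→4 (via fail)
i=56 'a': node 4→1 (via fail)
i=57 'e': node 1→10
i=58 'b': node 10→11  ** P3@[56:58]
i=59 'a': node 11→1 (via fail)
i=60 'b': node 1→4 (via fail)
i=61 'e': node 4→8
i=62 'd': node 8→9  ** P2@[60:62]
i=63 'b': node 9→4 (via fail)
i=64 'a': node 4→1 (via fail)
i=65 'c': node 1→0 (via fail)
i=66 'b': node 0→4
i=67 'd': node 4→5
i=68 'e': node 5→20 (via fail)  ** P6@[67:68]

Matches: [[5,1],[8,3],[15,1],[26,5],[27,4],[29,6],[32,6],[36,4],[39,0],[39,6],[42,0],[42,6],[46,6],[47,4],[53,6],[54,4],[58,3],[62,2],[68,6]]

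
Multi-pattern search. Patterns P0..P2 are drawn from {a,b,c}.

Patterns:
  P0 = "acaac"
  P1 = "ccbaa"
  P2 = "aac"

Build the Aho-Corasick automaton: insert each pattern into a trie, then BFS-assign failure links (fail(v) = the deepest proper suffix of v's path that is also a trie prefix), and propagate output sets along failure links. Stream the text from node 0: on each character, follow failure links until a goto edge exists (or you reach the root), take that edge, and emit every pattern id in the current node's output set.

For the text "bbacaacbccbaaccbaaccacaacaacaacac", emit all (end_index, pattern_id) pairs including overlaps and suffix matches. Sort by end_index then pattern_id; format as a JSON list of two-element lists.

Construct AC machine:
Trie (insert patterns):
  n0 'ε': a→1 c→6
  n1 'a': a→11 c→2
  n2 'ac': a→3
  n3 'aca': a→4
  n4 'acaa': c→5
  n5 'acaac': ·  ←P0
  n6 'c': c→7
  n7 'cc': b→8
  n8 'ccb': a→9
  n9 'ccba': a→10
  n10 'ccbaa': ·  ←P1
  n11 'aa': c→12
  n12 'aac': ·  ←P2

Failure links (BFS by depth):
  fail(1) 'a': from fail(0)=0 chase 'a': 0 ⇒ 0;  out=∅∪out(0)=∅
  fail(6) 'c': from fail(0)=0 chase 'c': 0 ⇒ 0;  out=∅∪out(0)=∅
  fail(2) 'ac': from fail(1)=0 chase 'c': 0 ⇒ 6;  out=∅∪out(6)=∅
  fail(7) 'cc': from fail(6)=0 chase 'c': 0 ⇒ 6;  out=∅∪out(6)=∅
  fail(11) 'aa': from fail(1)=0 chase 'a': 0 ⇒ 1;  out=∅∪out(1)=∅
  fail(3) 'aca': from fail(2)=6 chase 'a': 6→0 ⇒ 1;  out=∅∪out(1)=∅
  fail(8) 'ccb': from fail(7)=6 chase 'b': 6→0 ⇒ 0;  out=∅∪out(0)=∅
  fail(12) 'aac': from fail(11)=1 chase 'c': 1 ⇒ 2;  out={2}∪out(2)={2}
  fail(4) 'acaa': from fail(3)=1 chase 'a': 1 ⇒ 11;  out=∅∪out(11)=∅
  fail(9) 'ccba': from fail(8)=0 chase 'a': 0 ⇒ 1;  out=∅∪out(1)=∅
  fail(5) 'acaac': from fail(4)=11 chase 'c': 11 ⇒ 12;  out={0}∪out(12)={0,2}
  fail(10) 'ccbaa': from fail(9)=1 chase 'a': 1 ⇒ 11;  out={1}∪out(11)={1}

Scan:
pos 0 'b': at 0
pos 1 'b': at 0
pos 2 'a': at 1
pos 3 'c': at 2
pos 4 'a': at 3
pos 5 'a': at 4
pos 6 'c': at 5  → match P0@[2:6],P2@[4:6]
pos 7 'b': at 0 (via fail)
pos 8 'c': at 6
pos 9 'c': at 7
pos 10 'b': at 8
pos 11 'a': at 9
pos 12 'a': at 10  → match P1@[8:12]
pos 13 'c': at 12 (via fail)  → match P2@[11:13]
pos 14 'c': at 7 (via fail)
pos 15 'b': at 8
pos 16 'a': at 9
pos 17 'a': at 10  → match P1@[13:17]
pos 18 'c': at 12 (via fail)  → match P2@[16:18]
pos 19 'c': at 7 (via fail)
pos 20 'a': at 1 (via fail)
pos 21 'c': at 2
pos 22 'a': at 3
pos 23 'a': at 4
pos 24 'c': at 5  → match P0@[20:24],P2@[22:24]
pos 25 'a': at 3 (via fail)
pos 26 'a': at 4
pos 27 'c': at 5  → match P0@[23:27],P2@[25:27]
pos 28 'a': at 3 (via fail)
pos 29 'a': at 4
pos 30 'c': at 5  → match P0@[26:30],P2@[28:30]
pos 31 'a': at 3 (via fail)
pos 32 'c': at 2 (via fail)

All matches (sorted): [[6,0],[6,2],[12,1],[13,2],[17,1],[18,2],[24,0],[24,2],[27,0],[27,2],[30,0],[30,2]]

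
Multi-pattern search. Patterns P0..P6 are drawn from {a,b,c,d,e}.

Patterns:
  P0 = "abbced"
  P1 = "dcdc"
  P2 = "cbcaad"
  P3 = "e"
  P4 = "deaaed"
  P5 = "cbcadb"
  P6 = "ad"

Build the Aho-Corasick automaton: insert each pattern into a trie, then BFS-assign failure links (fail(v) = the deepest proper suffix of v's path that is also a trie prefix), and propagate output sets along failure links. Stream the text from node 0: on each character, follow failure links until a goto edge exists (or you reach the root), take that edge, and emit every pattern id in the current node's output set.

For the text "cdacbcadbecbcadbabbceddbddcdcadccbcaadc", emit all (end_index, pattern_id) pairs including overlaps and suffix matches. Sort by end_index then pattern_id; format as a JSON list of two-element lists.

Build automaton:
Trie nodes:
  n0 'ε': a→1 c→11 d→7 e→17
  n1 'a': b→2 d→25
  n2 'ab': b→3
  n3 'abb': c→4
  n4 'abbc': e→5
  n5 'abbce': d→6
  n6 'abbced': ·  [P0 ends]
  n7 'd': c→8 e→18
  n8 'dc': d→9
  n9 'dcd': c→10
  n10 'dcdc': ·  [P1 ends]
  n11 'c': b→12
  n12 'cb': c→13
  n13 'cbc': a→14
  n14 'cbca': a→15 d→23
  n15 'cbcaa': d→16
  n16 'cbcaad': ·  [P2 ends]
  n17 'e': ·  [P3 ends]
  n18 'de': a→19
  n19 'dea': a→20
  n20 'deaa': e→21
  n21 'deaae': d→22
  n22 'deaaed': ·  [P4 ends]
  n23 'cbcad': b→24
  n24 'cbcadb': ·  [P5 ends]
  n25 'ad': ·  [P6 ends]

BFS fail/out derivation:
  fail(1) 'a': from fail(0)=0 chase 'a': 0 ⇒ 0;  out=∅∪out(0)=∅
  fail(7) 'd': from fail(0)=0 chase 'd': 0 ⇒ 0;  out=∅∪out(0)=∅
  fail(11) 'c': from fail(0)=0 chase 'c': 0 ⇒ 0;  out=∅∪out(0)=∅
  fail(17) 'e': from fail(0)=0 chase 'e': 0 ⇒ 0;  out={3}∪out(0)={3}
  fail(2) 'ab': from fail(1)=0 chase 'b': 0 ⇒ 0;  out=∅∪out(0)=∅
  fail(8) 'dc': from fail(7)=0 chase 'c': 0 ⇒ 11;  out=∅∪out(11)=∅
  fail(12) 'cb': from fail(11)=0 chase 'b': 0 ⇒ 0;  out=∅∪out(0)=∅
  fail(18) 'de': from fail(7)=0 chase 'e': 0 ⇒ 17;  out=∅∪out(17)={3}
  fail(25) 'ad': from fail(1)=0 chase 'd': 0 ⇒ 7;  out={6}∪out(7)={6}
  fail(3) 'abb': from fail(2)=0 chase 'b': 0 ⇒ 0;  out=∅∪out(0)=∅
  fail(9) 'dcd': from fail(8)=11 chase 'd': 11→0 ⇒ 7;  out=∅∪out(7)=∅
  fail(13) 'cbc': from fail(12)=0 chase 'c': 0 ⇒ 11;  out=∅∪out(11)=∅
  fail(19) 'dea': from fail(18)=17 chase 'a': 17→0 ⇒ 1;  out=∅∪out(1)=∅
  fail(4) 'abbc': from fail(3)=0 chase 'c': 0 ⇒ 11;  out=∅∪out(11)=∅
  fail(10) 'dcdc': from fail(9)=7 chase 'c': 7 ⇒ 8;  out={1}∪out(8)={1}
  fail(14) 'cbca': from fail(13)=11 chase 'a': 11→0 ⇒ 1;  out=∅∪out(1)=∅
  fail(20) 'deaa': from fail(19)=1 chase 'a': 1→0 ⇒ 1;  out=∅∪out(1)=∅
  fail(5) 'abbce': from fail(4)=11 chase 'e': 11→0 ⇒ 17;  out=∅∪out(17)={3}
  fail(15) 'cbcaa': from fail(14)=1 chase 'a': 1→0 ⇒ 1;  out=∅∪out(1)=∅
  fail(21) 'deaae': from fail(20)=1 chase 'e': 1→0 ⇒ 17;  out=∅∪out(17)={3}
  fail(23) 'cbcad': from fail(14)=1 chase 'd': 1 ⇒ 25;  out=∅∪out(25)={6}
  fail(6) 'abbced': from fail(5)=17 chase 'd': 17→0 ⇒ 7;  out={0}∪out(7)={0}
  fail(16) 'cbcaad': from fail(15)=1 chase 'd': 1 ⇒ 25;  out={2}∪out(25)={2,6}
  fail(22) 'deaaed': from fail(21)=17 chase 'd': 17→0 ⇒ 7;  out={4}∪out(7)={4}
  fail(24) 'cbcadb': from fail(23)=25 chase 'b': 25→7→0 ⇒ 0;  out={5}∪out(0)={5}

Scan:
pos 0 'c': at 11
pos 1 'd': at 7 (via fail)
pos 2 'a': at 1 (via fail)
pos 3 'c': at 11 (via fail)
pos 4 'b': at 12
pos 5 'c': at 13
pos 6 'a': at 14
pos 7 'd': at 23  → match P6@[6:7]
pos 8 'b': at 24  → match P5@[3:8]
pos 9 'e': at 17 (via fail)  → match P3@[9:9]
pos 10 'c': at 11 (via fail)
pos 11 'b': at 12
pos 12 'c': at 13
pos 13 'a': at 14
pos 14 'd': at 23  → match P6@[13:14]
pos 15 'b': at 24  → match P5@[10:15]
pos 16 'a': at 1 (via fail)
pos 17 'b': at 2
pos 18 'b': at 3
pos 19 'c': at 4
pos 20 'e': at 5  → match P3@[20:20]
pos 21 'd': at 6  → match P0@[16:21]
pos 22 'd': at 7 (via fail)
pos 23 'b': at 0 (via fail)
pos 24 'd': at 7
pos 25 'd': at 7 (via fail)
pos 26 'c': at 8
pos 27 'd': at 9
pos 28 'c': at 10  → match P1@[25:28]
pos 29 'a': at 1 (via fail)
pos 30 'd': at 25  → match P6@[29:30]
pos 31 'c': at 8 (via fail)
pos 32 'c': at 11 (via fail)
pos 33 'b': at 12
pos 34 'c': at 13
pos 35 'a': at 14
pos 36 'a': at 15
pos 37 'd': at 16  → match P2@[32:37],P6@[36:37]
pos 38 'c': at 8 (via fail)

Result: [[7,6],[8,5],[9,3],[14,6],[15,5],[20,3],[21,0],[28,1],[30,6],[37,2],[37,6]]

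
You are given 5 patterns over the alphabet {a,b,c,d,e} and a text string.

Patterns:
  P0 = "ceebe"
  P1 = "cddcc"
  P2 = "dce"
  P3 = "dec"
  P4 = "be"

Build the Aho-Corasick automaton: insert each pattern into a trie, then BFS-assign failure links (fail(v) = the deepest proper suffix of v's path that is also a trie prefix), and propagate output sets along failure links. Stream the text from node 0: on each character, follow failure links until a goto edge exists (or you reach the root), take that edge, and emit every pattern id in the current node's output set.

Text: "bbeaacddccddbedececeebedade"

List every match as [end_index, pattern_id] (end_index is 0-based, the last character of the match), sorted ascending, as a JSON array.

Construct AC machine:
Trie (insert patterns):
  0='ε' goto b→15 c→1 d→10
  1='c' goto d→6 e→2
  2='ce' goto e→3
  3='cee' goto b→4
  4='ceeb' goto e→5
  5='ceebe' goto ·  [P0 ends]
  6='cd' goto d→7
  7='cdd' goto c→8
  8='cddc' goto c→9
  9='cddcc' goto ·  [P1 ends]
  10='d' goto c→11 e→13
  11='dc' goto e→12
  12='dce' goto ·  [P2 ends]
  13='de' goto c→14
  14='dec' goto ·  [P3 ends]
  15='b' goto e→16
  16='be' goto ·  [P4 ends]

Failure links (BFS by depth):
  fail(1) 'c': from fail(0)=0 chase 'c': 0 ⇒ 0;  out=∅∪out(0)=∅
  fail(10) 'd': from fail(0)=0 chase 'd': 0 ⇒ 0;  out=∅∪out(0)=∅
  fail(15) 'b': from fail(0)=0 chase 'b': 0 ⇒ 0;  out=∅∪out(0)=∅
  fail(2) 'ce': from fail(1)=0 chase 'e': 0 ⇒ 0;  out=∅∪out(0)=∅
  fail(6) 'cd': from fail(1)=0 chase 'd': 0 ⇒ 10;  out=∅∪out(10)=∅
  fail(11) 'dc': from fail(10)=0 chase 'c': 0 ⇒ 1;  out=∅∪out(1)=∅
  fail(13) 'de': from fail(10)=0 chase 'e': 0 ⇒ 0;  out=∅∪out(0)=∅
  fail(16) 'be': from fail(15)=0 chase 'e': 0 ⇒ 0;  out={4}∪out(0)={4}
  fail(3) 'cee': from fail(2)=0 chase 'e': 0 ⇒ 0;  out=∅∪out(0)=∅
  fail(7) 'cdd': from fail(6)=10 chase 'd': 10→0 ⇒ 10;  out=∅∪out(10)=∅
  fail(12) 'dce': from fail(11)=1 chase 'e': 1 ⇒ 2;  out={2}∪out(2)={2}
  fail(14) 'dec': from fail(13)=0 chase 'c': 0 ⇒ 1;  out={3}∪out(1)={3}
  fail(4) 'ceeb': from fail(3)=0 chase 'b': 0 ⇒ 15;  out=∅∪out(15)=∅
  fail(8) 'cddc': from fail(7)=10 chase 'c': 10 ⇒ 11;  out=∅∪out(11)=∅
  fail(5) 'ceebe': from fail(4)=15 chase 'e': 15 ⇒ 16;  out={0}∪out(16)={0,4}
  fail(9) 'cddcc': from fail(8)=11 chase 'c': 11→1→0 ⇒ 1;  out={1}∪out(1)={1}

Text stream:
i=0 'b': node 0→15
i=1 'b': node 15→15 ·f
i=2 'e': node 15→16  ** P4@[1:2]
i=3 'a': node 16→0 ·f
i=4 'a': node 0→0
i=5 'c': node 0→1
i=6 'd': node 1→6
i=7 'd': node 6→7
i=8 'c': node 7→8
i=9 'c': node 8→9  ** P1@[5:9]
i=10 'd': node 9→6 ·f
i=11 'd': node 6→7
i=12 'b': node 7→15 ·f
i=13 'e': node 15→16  ** P4@[12:13]
i=14 'd': node 16→10 ·f
i=15 'e': node 10→13
i=16 'c': node 13→14  ** P3@[14:16]
i=17 'e': node 14→2 ·f
i=18 'c': node 2→1 ·f
i=19 'e': node 1→2
i=20 'e': node 2→3
i=21 'b': node 3→4
i=22 'e': node 4→5  ** P0@[18:22],P4@[21:22]
i=23 'd': node 5→10 ·f
i=24 'a': node 10→0 ·f
i=25 'd': node 0→10
i=26 'e': node 10→13

All matches (sorted): [[2,4],[9,1],[13,4],[16,3],[22,0],[22,4]]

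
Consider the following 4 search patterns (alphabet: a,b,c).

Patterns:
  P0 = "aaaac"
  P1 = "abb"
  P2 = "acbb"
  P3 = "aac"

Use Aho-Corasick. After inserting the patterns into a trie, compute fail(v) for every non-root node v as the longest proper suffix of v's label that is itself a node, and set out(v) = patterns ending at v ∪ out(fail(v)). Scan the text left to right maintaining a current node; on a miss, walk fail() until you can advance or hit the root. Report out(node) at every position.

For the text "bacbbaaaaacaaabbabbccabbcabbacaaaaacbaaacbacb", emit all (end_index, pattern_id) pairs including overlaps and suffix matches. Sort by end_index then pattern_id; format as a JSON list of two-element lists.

Construct AC machine:
Trie (insert patterns):
  0='ε' goto a→1
  1='a' goto a→2 b→6 c→8
  2='aa' goto a→3 c→11
  3='aaa' goto a→4
  4='aaaa' goto c→5
  5='aaaac' goto ·  [P0 ends]
  6='ab' goto b→7
  7='abb' goto ·  [P1 ends]
  8='ac' goto b→9
  9='acb' goto b→10
  10='acbb' goto ·  [P2 ends]
  11='aac' goto ·  [P3 ends]

Failure links (BFS by depth):
  n1('a'): parent n0 fail=0; on 'a' 0 → fail=0;  out ∅∪∅=∅
  n2('aa'): parent n1 fail=0; on 'a' 0 → fail=1;  out ∅∪∅=∅
  n6('ab'): parent n1 fail=0; on 'b' 0 → fail=0;  out ∅∪∅=∅
  n8('ac'): parent n1 fail=0; on 'c' 0 → fail=0;  out ∅∪∅=∅
  n3('aaa'): parent n2 fail=1; on 'a' 1 → fail=2;  out ∅∪∅=∅
  n7('abb'): parent n6 fail=0; on 'b' 0 → fail=0;  out {1}∪∅={1}
  n9('acb'): parent n8 fail=0; on 'b' 0 → fail=0;  out ∅∪∅=∅
  n11('aac'): parent n2 fail=1; on 'c' 1 → fail=8;  out {3}∪∅={3}
  n4('aaaa'): parent n3 fail=2; on 'a' 2 → fail=3;  out ∅∪∅=∅
  n10('acbb'): parent n9 fail=0; on 'b' 0 → fail=0;  out {2}∪∅={2}
  n5('aaaac'): parent n4 fail=3; on 'c' 3→2 → fail=11;  out {0}∪{3}={0,3}

Run:
i=0 'b': node 0→0
i=1 'a': node 0→1
i=2 'c': node 1→8
i=3 'b': node 8→9
i=4 'b': node 9→10  ** P2@[1:4]
i=5 'a': node 10→1 (via fail)
i=6 'a': node 1→2
i=7 'a': node 2→3
i=8 'a': node 3→4
i=9 'a': node 4→4 (via fail)
i=10 'c': node 4→5  ** P0@[6:10],P3@[8:10]
i=11 'a': node 5→1 (via fail)
i=12 'a': node 1→2
i=13 'a': node 2→3
i=14 'b': node 3→6 (via fail)
i=15 'b': node 6→7  ** P1@[13:15]
i=16 'a': node 7→1 (via fail)
i=17 'b': node 1→6
i=18 'b': node 6→7  ** P1@[16:18]
i=19 'c': node 7→0 (via fail)
i=20 'c': node 0→0
i=21 'a': node 0→1
i=22 'b': node 1→6
i=23 'b': node 6→7  ** P1@[21:23]
i=24 'c': node 7→0 (via fail)
i=25 'a': node 0→1
i=26 'b': node 1→6
i=27 'b': node 6→7  ** P1@[25:27]
i=28 'a': node 7→1 (via fail)
i=29 'c': node 1→8
i=30 'a': node 8→1 (via fail)
i=31 'a': node 1→2
i=32 'a': node 2→3
i=33 'a': node 3→4
i=34 'a': node 4→4 (via fail)
i=35 'c': node 4→5  ** P0@[31:35],P3@[33:35]
i=36 'b': node 5→9 (via fail)
i=37 'a': node 9→1 (via fail)
i=38 'a': node 1→2
i=39 'a': node 2→3
i=40 'c': node 3→11 (via fail)  ** P3@[38:40]
i=41 'b': node 11→9 (via fail)
i=42 'a': node 9→1 (via fail)
i=43 'c': node 1→8
i=44 'b': node 8→9

Matches: [[4,2],[10,0],[10,3],[15,1],[18,1],[23,1],[27,1],[35,0],[35,3],[40,3]]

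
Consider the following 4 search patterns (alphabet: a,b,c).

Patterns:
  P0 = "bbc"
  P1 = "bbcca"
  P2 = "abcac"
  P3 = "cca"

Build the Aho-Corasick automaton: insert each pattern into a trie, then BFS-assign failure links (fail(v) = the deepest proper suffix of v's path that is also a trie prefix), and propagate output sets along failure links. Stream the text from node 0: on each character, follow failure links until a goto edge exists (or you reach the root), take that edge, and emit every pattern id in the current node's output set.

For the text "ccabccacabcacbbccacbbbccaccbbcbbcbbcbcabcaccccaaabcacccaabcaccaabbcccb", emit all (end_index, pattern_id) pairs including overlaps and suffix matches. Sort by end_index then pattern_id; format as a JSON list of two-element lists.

Build:
Trie (insert patterns):
  n0 'ε': a→6 b→1 c→11
  n1 'b': b→2
  n2 'bb': c→3
  n3 'bbc': c→4  [P0 ends]
  n4 'bbcc': a→5
  n5 'bbcca': ·  [P1 ends]
  n6 'a': b→7
  n7 'ab': c→8
  n8 'abc': a→9
  n9 'abca': c→10
  n10 'abcac': ·  [P2 ends]
  n11 'c': c→12
  n12 'cc': a→13
  n13 'cca': ·  [P3 ends]

BFS fail/out derivation:
  fail(1) 'b': from fail(0)=0 chase 'b': 0 ⇒ 0;  out=∅∪out(0)=∅
  fail(6) 'a': from fail(0)=0 chase 'a': 0 ⇒ 0;  out=∅∪out(0)=∅
  fail(11) 'c': from fail(0)=0 chase 'c': 0 ⇒ 0;  out=∅∪out(0)=∅
  fail(2) 'bb': from fail(1)=0 chase 'b': 0 ⇒ 1;  out=∅∪out(1)=∅
  fail(7) 'ab': from fail(6)=0 chase 'b': 0 ⇒ 1;  out=∅∪out(1)=∅
  fail(12) 'cc': from fail(11)=0 chase 'c': 0 ⇒ 11;  out=∅∪out(11)=∅
  fail(3) 'bbc': from fail(2)=1 chase 'c': 1→0 ⇒ 11;  out={0}∪out(11)={0}
  fail(8) 'abc': from fail(7)=1 chase 'c': 1→0 ⇒ 11;  out=∅∪out(11)=∅
  fail(13) 'cca': from fail(12)=11 chase 'a': 11→0 ⇒ 6;  out={3}∪out(6)={3}
  fail(4) 'bbcc': from fail(3)=11 chase 'c': 11 ⇒ 12;  out=∅∪out(12)=∅
  fail(9) 'abca': from fail(8)=11 chase 'a': 11→0 ⇒ 6;  out=∅∪out(6)=∅
  fail(5) 'bbcca': from fail(4)=12 chase 'a': 12 ⇒ 13;  out={1}∪out(13)={1,3}
  fail(10) 'abcac': from fail(9)=6 chase 'c': 6→0 ⇒ 11;  out={2}∪out(11)={2}

Run:
[0] read 'c'  n0⇒n11
[1] read 'c'  n11⇒n12
[2] read 'a'  n12⇒n13  emit P3@[0:2]
[3] read 'b'  n13⇒n7 (via fail)
[4] read 'c'  n7⇒n8
[5] read 'c'  n8⇒n12 (via fail)
[6] read 'a'  n12⇒n13  emit P3@[4:6]
[7] read 'c'  n13⇒n11 (via fail)
[8] read 'a'  n11⇒n6 (via fail)
[9] read 'b'  n6⇒n7
[10] read 'c'  n7⇒n8
[11] read 'a'  n8⇒n9
[12] read 'c'  n9⇒n10  emit P2@[8:12]
[13] read 'b'  n10⇒n1 (via fail)
[14] read 'b'  n1⇒n2
[15] read 'c'  n2⇒n3  emit P0@[13:15]
[16] read 'c'  n3⇒n4
[17] read 'a'  n4⇒n5  emit P1@[13:17],P3@[15:17]
[18] read 'c'  n5⇒n11 (via fail)
[19] read 'b'  n11⇒n1 (via fail)
[20] read 'b'  n1⇒n2
[21] read 'b'  n2⇒n2 (via fail)
[22] read 'c'  n2⇒n3  emit P0@[20:22]
[23] read 'c'  n3⇒n4
[24] read 'a'  n4⇒n5  emit P1@[20:24],P3@[22:24]
[25] read 'c'  n5⇒n11 (via fail)
[26] read 'c'  n11⇒n12
[27] read 'b'  n12⇒n1 (via fail)
[28] read 'b'  n1⇒n2
[29] read 'c'  n2⇒n3  emit P0@[27:29]
[30] read 'b'  n3⇒n1 (via fail)
[31] read 'b'  n1⇒n2
[32] read 'c'  n2⇒n3  emit P0@[30:32]
[33] read 'b'  n3⇒n1 (via fail)
[34] read 'b'  n1⇒n2
[35] read 'c'  n2⇒n3  emit P0@[33:35]
[36] read 'b'  n3⇒n1 (via fail)
[37] read 'c'  n1⇒n11 (via fail)
[38] read 'a'  n11⇒n6 (via fail)
[39] read 'b'  n6⇒n7
[40] read 'c'  n7⇒n8
[41] read 'a'  n8⇒n9
[42] read 'c'  n9⇒n10  emit P2@[38:42]
[43] read 'c'  n10⇒n12 (via fail)
[44] read 'c'  n12⇒n12 (via fail)
[45] read 'c'  n12⇒n12 (via fail)
[46] read 'a'  n12⇒n13  emit P3@[44:46]
[47] read 'a'  n13⇒n6 (via fail)
[48] read 'a'  n6⇒n6 (via fail)
[49] read 'b'  n6⇒n7
[50] read 'c'  n7⇒n8
[51] read 'a'  n8⇒n9
[52] read 'c'  n9⇒n10  emit P2@[48:52]
[53] read 'c'  n10⇒n12 (via fail)
[54] read 'c'  n12⇒n12 (via fail)
[55] read 'a'  n12⇒n13  emit P3@[53:55]
[56] read 'a'  n13⇒n6 (via fail)
[57] read 'b'  n6⇒n7
[58] read 'c'  n7⇒n8
[59] read 'a'  n8⇒n9
[60] read 'c'  n9⇒n10  emit P2@[56:60]
[61] read 'c'  n10⇒n12 (via fail)
[62] read 'a'  n12⇒n13  emit P3@[60:62]
[63] read 'a'  n13⇒n6 (via fail)
[64] read 'b'  n6⇒n7
[65] read 'b'  n7⇒n2 (via fail)
[66] read 'c'  n2⇒n3  emit P0@[64:66]
[67] read 'c'  n3⇒n4
[68] read 'c'  n4⇒n12 (via fail)
[69] read 'b'  n12⇒n1 (via fail)

Matches: [[2,3],[6,3],[12,2],[15,0],[17,1],[17,3],[22,0],[24,1],[24,3],[29,0],[32,0],[35,0],[42,2],[46,3],[52,2],[55,3],[60,2],[62,3],[66,0]]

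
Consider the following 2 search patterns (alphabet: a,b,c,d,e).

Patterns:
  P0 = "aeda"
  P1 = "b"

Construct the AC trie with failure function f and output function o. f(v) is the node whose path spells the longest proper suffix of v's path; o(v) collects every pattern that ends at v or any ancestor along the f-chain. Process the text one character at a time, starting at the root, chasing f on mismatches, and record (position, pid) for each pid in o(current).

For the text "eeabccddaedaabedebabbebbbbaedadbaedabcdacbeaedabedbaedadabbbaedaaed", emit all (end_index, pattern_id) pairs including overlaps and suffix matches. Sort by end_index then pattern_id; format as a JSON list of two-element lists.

Build automaton:
Trie (insert patterns):
  0='ε' goto a→1 b→5
  1='a' goto e→2
  2='ae' goto d→3
  3='aed' goto a→4
  4='aeda' goto ·  ←P0
  5='b' goto ·  ←P1

Failure links (BFS by depth):
  fail(1) 'a': from fail(0)=0 chase 'a': 0 ⇒ 0;  out=∅∪out(0)=∅
  fail(5) 'b': from fail(0)=0 chase 'b': 0 ⇒ 0;  out={1}∪out(0)={1}
  fail(2) 'ae': from fail(1)=0 chase 'e': 0 ⇒ 0;  out=∅∪out(0)=∅
  fail(3) 'aed': from fail(2)=0 chase 'd': 0 ⇒ 0;  out=∅∪out(0)=∅
  fail(4) 'aeda': from fail(3)=0 chase 'a': 0 ⇒ 1;  out={0}∪out(1)={0}

Text stream:
i=0 'e': node 0→0
i=1 'e': node 0→0
i=2 'a': node 0→1
i=3 'b': node 1→5 ·f  ** P1@[3:3]
i=4 'c': node 5→0 ·f
i=5 'c': node 0→0
i=6 'd': node 0→0
i=7 'd': node 0→0
i=8 'a': node 0→1
i=9 'e': node 1→2
i=10 'd': node 2→3
i=11 'a': node 3→4  ** P0@[8:11]
i=12 'a': node 4→1 ·f
i=13 'b': node 1→5 ·f  ** P1@[13:13]
i=14 'e': node 5→0 ·f
i=15 'd': node 0→0
i=16 'e': node 0→0
i=17 'b': node 0→5  ** P1@[17:17]
i=18 'a': node 5→1 ·f
i=19 'b': node 1→5 ·f  ** P1@[19:19]
i=20 'b': node 5→5 ·f  ** P1@[20:20]
i=21 'e': node 5→0 ·f
i=22 'b': node 0→5  ** P1@[22:22]
i=23 'b': node 5→5 ·f  ** P1@[23:23]
i=24 'b': node 5→5 ·f  ** P1@[24:24]
i=25 'b': node 5→5 ·f  ** P1@[25:25]
i=26 'a': node 5→1 ·f
i=27 'e': node 1→2
i=28 'd': node 2→3
i=29 'a': node 3→4  ** P0@[26:29]
i=30 'd': node 4→0 ·f
i=31 'b': node 0→5  ** P1@[31:31]
i=32 'a': node 5→1 ·f
i=33 'e': node 1→2
i=34 'd': node 2→3
i=35 'a': node 3→4  ** P0@[32:35]
i=36 'b': node 4→5 ·f  ** P1@[36:36]
i=37 'c': node 5→0 ·f
i=38 'd': node 0→0
i=39 'a': node 0→1
i=40 'c': node 1→0 ·f
i=41 'b': node 0→5  ** P1@[41:41]
i=42 'e': node 5→0 ·f
i=43 'a': node 0→1
i=44 'e': node 1→2
i=45 'd': node 2→3
i=46 'a': node 3→4  ** P0@[43:46]
i=47 'b': node 4→5 ·f  ** P1@[47:47]
i=48 'e': node 5→0 ·f
i=49 'd': node 0→0
i=50 'b': node 0→5  ** P1@[50:50]
i=51 'a': node 5→1 ·f
i=52 'e': node 1→2
i=53 'd': node 2→3
i=54 'a': node 3→4  ** P0@[51:54]
i=55 'd': node 4→0 ·f
i=56 'a': node 0→1
i=57 'b': node 1→5 ·f  ** P1@[57:57]
i=58 'b': node 5→5 ·f  ** P1@[58:58]
i=59 'b': node 5→5 ·f  ** P1@[59:59]
i=60 'a': node 5→1 ·f
i=61 'e': node 1→2
i=62 'd': node 2→3
i=63 'a': node 3→4  ** P0@[60:63]
i=64 'a': node 4→1 ·f
i=65 'e': node 1→2
i=66 'd': node 2→3

Matches: [[3,1],[11,0],[13,1],[17,1],[19,1],[20,1],[22,1],[23,1],[24,1],[25,1],[29,0],[31,1],[35,0],[36,1],[41,1],[46,0],[47,1],[50,1],[54,0],[57,1],[58,1],[59,1],[63,0]]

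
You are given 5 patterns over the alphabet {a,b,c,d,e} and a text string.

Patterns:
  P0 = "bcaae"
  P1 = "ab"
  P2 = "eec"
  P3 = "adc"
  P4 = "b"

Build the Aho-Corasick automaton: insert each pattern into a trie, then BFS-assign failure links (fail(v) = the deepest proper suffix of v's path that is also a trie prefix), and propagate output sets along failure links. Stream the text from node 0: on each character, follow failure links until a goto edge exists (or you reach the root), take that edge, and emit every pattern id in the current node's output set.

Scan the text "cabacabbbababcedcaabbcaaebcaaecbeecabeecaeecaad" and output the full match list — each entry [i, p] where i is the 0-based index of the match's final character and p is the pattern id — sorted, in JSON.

Build automaton:
Trie (insert patterns):
  0='ε' goto a→6 b→1 e→8
  1='b' goto c→2  [P4 ends]
  2='bc' goto a→3
  3='bca' goto a→4
  4='bcaa' goto e→5
  5='bcaae' goto ·  [P0 ends]
  6='a' goto b→7 d→11
  7='ab' goto ·  [P1 ends]
  8='e' goto e→9
  9='ee' goto c→10
  10='eec' goto ·  [P2 ends]
  11='ad' goto c→12
  12='adc' goto ·  [P3 ends]

BFS fail/out derivation:
  n1('b'): parent n0 fail=0; on 'b' 0 → fail=0;  out {4}∪∅={4}
  n6('a'): parent n0 fail=0; on 'a' 0 → fail=0;  out ∅∪∅=∅
  n8('e'): parent n0 fail=0; on 'e' 0 → fail=0;  out ∅∪∅=∅
  n2('bc'): parent n1 fail=0; on 'c' 0 → fail=0;  out ∅∪∅=∅
  n7('ab'): parent n6 fail=0; on 'b' 0 → fail=1;  out {1}∪{4}={1,4}
  n9('ee'): parent n8 fail=0; on 'e' 0 → fail=8;  out ∅∪∅=∅
  n11('ad'): parent n6 fail=0; on 'd' 0 → fail=0;  out ∅∪∅=∅
  n3('bca'): parent n2 fail=0; on 'a' 0 → fail=6;  out ∅∪∅=∅
  n10('eec'): parent n9 fail=8; on 'c' 8→0 → fail=0;  out {2}∪∅={2}
  n12('adc'): parent n11 fail=0; on 'c' 0 → fail=0;  out {3}∪∅={3}
  n4('bcaa'): parent n3 fail=6; on 'a' 6→0 → fail=6;  out ∅∪∅=∅
  n5('bcaae'): parent n4 fail=6; on 'e' 6→0 → fail=8;  out {0}∪∅={0}

Run:
i=0 'c': node 0→0
i=1 'a': node 0→6
i=2 'b': node 6→7  ** P1@[1:2],P4@[2:2]
i=3 'a': node 7→6 (fail-walked)
i=4 'c': node 6→0 (fail-walked)
i=5 'a': node 0→6
i=6 'b': node 6→7  ** P1@[5:6],P4@[6:6]
i=7 'b': node 7→1 (fail-walked)  ** P4@[7:7]
i=8 'b': node 1→1 (fail-walked)  ** P4@[8:8]
i=9 'a': node 1→6 (fail-walked)
i=10 'b': node 6→7  ** P1@[9:10],P4@[10:10]
i=11 'a': node 7→6 (fail-walked)
i=12 'b': node 6→7  ** P1@[11:12],P4@[12:12]
i=13 'c': node 7→2 (fail-walked)
i=14 'e': node 2→8 (fail-walked)
i=15 'd': node 8→0 (fail-walked)
i=16 'c': node 0→0
i=17 'a': node 0→6
i=18 'a': node 6→6 (fail-walked)
i=19 'b': node 6→7  ** P1@[18:19],P4@[19:19]
i=20 'b': node 7→1 (fail-walked)  ** P4@[20:20]
i=21 'c': node 1→2
i=22 'a': node 2→3
i=23 'a': node 3→4
i=24 'e': node 4→5  ** P0@[20:24]
i=25 'b': node 5→1 (fail-walked)  ** P4@[25:25]
i=26 'c': node 1→2
i=27 'a': node 2→3
i=28 'a': node 3→4
i=29 'e': node 4→5  ** P0@[25:29]
i=30 'c': node 5→0 (fail-walked)
i=31 'b': node 0→1  ** P4@[31:31]
i=32 'e': node 1→8 (fail-walked)
i=33 'e': node 8→9
i=34 'c': node 9→10  ** P2@[32:34]
i=35 'a': node 10→6 (fail-walked)
i=36 'b': node 6→7  ** P1@[35:36],P4@[36:36]
i=37 'e': node 7→8 (fail-walked)
i=38 'e': node 8→9
i=39 'c': node 9→10  ** P2@[37:39]
i=40 'a': node 10→6 (fail-walked)
i=41 'e': node 6→8 (fail-walked)
i=42 'e': node 8→9
i=43 'c': node 9→10  ** P2@[41:43]
i=44 'a': node 10→6 (fail-walked)
i=45 'a': node 6→6 (fail-walked)
i=46 'd': node 6→11

Result: [[2,1],[2,4],[6,1],[6,4],[7,4],[8,4],[10,1],[10,4],[12,1],[12,4],[19,1],[19,4],[20,4],[24,0],[25,4],[29,0],[31,4],[34,2],[36,1],[36,4],[39,2],[43,2]]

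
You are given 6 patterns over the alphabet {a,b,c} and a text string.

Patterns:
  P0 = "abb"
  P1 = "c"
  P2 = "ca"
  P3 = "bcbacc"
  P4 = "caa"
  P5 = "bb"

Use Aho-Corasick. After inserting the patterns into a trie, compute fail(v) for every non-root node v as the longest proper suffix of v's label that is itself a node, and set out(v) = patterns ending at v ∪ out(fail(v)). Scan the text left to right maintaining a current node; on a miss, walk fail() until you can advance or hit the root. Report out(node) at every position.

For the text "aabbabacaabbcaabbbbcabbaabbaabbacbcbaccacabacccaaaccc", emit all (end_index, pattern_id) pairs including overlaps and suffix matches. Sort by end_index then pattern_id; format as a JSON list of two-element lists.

Construct AC machine:
Trie (insert patterns):
  0='ε' goto a→1 b→6 c→4
  1='a' goto b→2
  2='ab' goto b→3
  3='abb' goto ·  [P0 ends]
  4='c' goto a→5  [P1 ends]
  5='ca' goto a→12  [P2 ends]
  6='b' goto b→13 c→7
  7='bc' goto b→8
  8='bcb' goto a→9
  9='bcba' goto c→10
  10='bcbac' goto c→11
  11='bcbacc' goto ·  [P3 ends]
  12='caa' goto ·  [P4 ends]
  13='bb' goto ·  [P5 ends]

BFS fail/out derivation:
  n1('a'): parent n0 fail=0; on 'a' 0 → fail=0;  out ∅∪∅=∅
  n4('c'): parent n0 fail=0; on 'c' 0 → fail=0;  out {1}∪∅={1}
  n6('b'): parent n0 fail=0; on 'b' 0 → fail=0;  out ∅∪∅=∅
  n2('ab'): parent n1 fail=0; on 'b' 0 → fail=6;  out ∅∪∅=∅
  n5('ca'): parent n4 fail=0; on 'a' 0 → fail=1;  out {2}∪∅={2}
  n7('bc'): parent n6 fail=0; on 'c' 0 → fail=4;  out ∅∪{1}={1}
  n13('bb'): parent n6 fail=0; on 'b' 0 → fail=6;  out {5}∪∅={5}
  n3('abb'): parent n2 fail=6; on 'b' 6 → fail=13;  out {0}∪{5}={0,5}
  n8('bcb'): parent n7 fail=4; on 'b' 4→0 → fail=6;  out ∅∪∅=∅
  n12('caa'): parent n5 fail=1; on 'a' 1→0 → fail=1;  out {4}∪∅={4}
  n9('bcba'): parent n8 fail=6; on 'a' 6→0 → fail=1;  out ∅∪∅=∅
  n10('bcbac'): parent n9 fail=1; on 'c' 1→0 → fail=4;  out ∅∪{1}={1}
  n11('bcbacc'): parent n10 fail=4; on 'c' 4→0 → fail=4;  out {3}∪{1}={1,3}

Run:
pos 0 'a': at 1
pos 1 'a': at 1 (fail-walked)
pos 2 'b': at 2
pos 3 'b': at 3  ** P0@[1:3],P5@[2:3]
pos 4 'a': at 1 (fail-walked)
pos 5 'b': at 2
pos 6 'a': at 1 (fail-walked)
pos 7 'c': at 4 (fail-walked)  ** P1@[7:7]
pos 8 'a': at 5  ** P2@[7:8]
pos 9 'a': at 12  ** P4@[7:9]
pos 10 'b': at 2 (fail-walked)
pos 11 'b': at 3  ** P0@[9:11],P5@[10:11]
pos 12 'c': at 7 (fail-walked)  ** P1@[12:12]
pos 13 'a': at 5 (fail-walked)  ** P2@[12:13]
pos 14 'a': at 12  ** P4@[12:14]
pos 15 'b': at 2 (fail-walked)
pos 16 'b': at 3  ** P0@[14:16],P5@[15:16]
pos 17 'b': at 13 (fail-walked)  ** P5@[16:17]
pos 18 'b': at 13 (fail-walked)  ** P5@[17:18]
pos 19 'c': at 7 (fail-walked)  ** P1@[19:19]
pos 20 'a': at 5 (fail-walked)  ** P2@[19:20]
pos 21 'b': at 2 (fail-walked)
pos 22 'b': at 3  ** P0@[20:22],P5@[21:22]
pos 23 'a': at 1 (fail-walked)
pos 24 'a': at 1 (fail-walked)
pos 25 'b': at 2
pos 26 'b': at 3  ** P0@[24:26],P5@[25:26]
pos 27 'a': at 1 (fail-walked)
pos 28 'a': at 1 (fail-walked)
pos 29 'b': at 2
pos 30 'b': at 3  ** P0@[28:30],P5@[29:30]
pos 31 'a': at 1 (fail-walked)
pos 32 'c': at 4 (fail-walked)  ** P1@[32:32]
pos 33 'b': at 6 (fail-walked)
pos 34 'c': at 7  ** P1@[34:34]
pos 35 'b': at 8
pos 36 'a': at 9
pos 37 'c': at 10  ** P1@[37:37]
pos 38 'c': at 11  ** P1@[38:38],P3@[33:38]
pos 39 'a': at 5 (fail-walked)  ** P2@[38:39]
pos 40 'c': at 4 (fail-walked)  ** P1@[40:40]
pos 41 'a': at 5  ** P2@[40:41]
pos 42 'b': at 2 (fail-walked)
pos 43 'a': at 1 (fail-walked)
pos 44 'c': at 4 (fail-walked)  ** P1@[44:44]
pos 45 'c': at 4 (fail-walked)  ** P1@[45:45]
pos 46 'c': at 4 (fail-walked)  ** P1@[46:46]
pos 47 'a': at 5  ** P2@[46:47]
pos 48 'a': at 12  ** P4@[46:48]
pos 49 'a': at 1 (fail-walked)
pos 50 'c': at 4 (fail-walked)  ** P1@[50:50]
pos 51 'c': at 4 (fail-walked)  ** P1@[51:51]
pos 52 'c': at 4 (fail-walked)  ** P1@[52:52]

All matches (sorted): [[3,0],[3,5],[7,1],[8,2],[9,4],[11,0],[11,5],[12,1],[13,2],[14,4],[16,0],[16,5],[17,5],[18,5],[19,1],[20,2],[22,0],[22,5],[26,0],[26,5],[30,0],[30,5],[32,1],[34,1],[37,1],[38,1],[38,3],[39,2],[40,1],[41,2],[44,1],[45,1],[46,1],[47,2],[48,4],[50,1],[51,1],[52,1]]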